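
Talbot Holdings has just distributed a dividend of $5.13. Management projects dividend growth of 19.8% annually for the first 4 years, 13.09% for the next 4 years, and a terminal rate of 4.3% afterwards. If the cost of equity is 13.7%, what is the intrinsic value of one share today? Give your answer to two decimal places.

$117.04

Three-stage DDM. Project D₁…D_8; terminal Gordon value at t=8 with g = 0.043; discount at r = 0.137.
D_1 = 6.1457
D_2 = 7.3626
D_3 = 8.8204
D_4 = 10.5668
D_5 = 11.9500
D_6 = 13.5143
D_7 = 15.2833
D_8 = 17.2839
TV_8 = 18.0271/(0.137−0.043) = 191.7776
P₀ = Σ Dₜ/(1+r)ᵗ + TV_8/(1+r)^8 = 117.0390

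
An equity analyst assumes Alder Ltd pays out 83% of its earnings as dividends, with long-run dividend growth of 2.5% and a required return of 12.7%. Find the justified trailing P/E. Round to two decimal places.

Justified trailing P/E = b(1+g)/(r−g) = 0.83×(1+0.025)/(0.127−0.025) = 8.3407

8.34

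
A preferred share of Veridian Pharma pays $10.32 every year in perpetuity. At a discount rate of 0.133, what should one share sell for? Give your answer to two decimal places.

Zero-growth DDM (perpetuity): P₀ = D/r = 10.32 / 0.133 = 77.5940

$77.59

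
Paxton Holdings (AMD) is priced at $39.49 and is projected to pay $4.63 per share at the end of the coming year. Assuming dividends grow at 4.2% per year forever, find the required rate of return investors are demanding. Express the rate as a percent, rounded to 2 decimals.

Rearranging the constant-growth DDM: r = D₁/P₀ + g.
r = 4.6300 / 39.49 + 0.042 = 0.11724 + 0.042 = 0.15924

15.92%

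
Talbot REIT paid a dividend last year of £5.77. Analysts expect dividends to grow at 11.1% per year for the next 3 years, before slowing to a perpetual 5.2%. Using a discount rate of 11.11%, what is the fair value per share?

Two-stage DDM. Project D₁…D_3 at 0.111, terminal growth 0.052, discount at r = 0.1111.
D_1 = 6.4105
D_2 = 7.1220
D_3 = 7.9126
Terminal value at t=3: TV = D_4/(r−g) = 8.3240/(0.1111−0.052) = 140.8466
P₀ = 6.4105/(1+0.1111)^1 + 7.1220/(1+0.1111)^2 + 7.9126/(1+0.1111)^3 + 140.8466/(1+0.1111)^3 = 119.9871

£119.99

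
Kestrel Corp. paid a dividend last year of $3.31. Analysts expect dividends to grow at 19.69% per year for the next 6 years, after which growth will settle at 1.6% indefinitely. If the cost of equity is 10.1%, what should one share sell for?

Two-stage DDM. Project D₁…D_6 at 0.1969, terminal growth 0.016, discount at r = 0.101.
D_1 = 3.9617
D_2 = 4.7418
D_3 = 5.6755
D_4 = 6.7930
D_5 = 8.1305
D_6 = 9.7314
Terminal value at t=6: TV = D_7/(r−g) = 9.8871/(0.101−0.016) = 116.3188
P₀ = 3.9617/(1+0.101)^1 + 4.7418/(1+0.101)^2 + 5.6755/(1+0.101)^3 + 6.7930/(1+0.101)^4 + 8.1305/(1+0.101)^5 + 9.7314/(1+0.101)^6 + 116.3188/(1+0.101)^6 = 92.1761

$92.18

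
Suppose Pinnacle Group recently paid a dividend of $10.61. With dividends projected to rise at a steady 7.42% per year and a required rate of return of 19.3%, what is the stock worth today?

Gordon growth model: P₀ = D₁/(r − g). D₁ = 10.61 × (1 + 0.0742) = 11.3973.
P₀ = 11.3973 / (0.193 − 0.0742) = 11.3973 / 0.1188 = 95.9365

$95.94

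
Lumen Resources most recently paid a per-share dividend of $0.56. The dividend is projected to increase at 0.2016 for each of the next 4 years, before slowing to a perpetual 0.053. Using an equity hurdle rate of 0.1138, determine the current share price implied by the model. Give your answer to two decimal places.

$15.86

Two-stage DDM. Project D₁…D_4 at 0.2016, terminal growth 0.053, discount at r = 0.1138.
D_1 = 0.6729
D_2 = 0.8086
D_3 = 0.9716
D_4 = 1.1674
Terminal value at t=4: TV = D_5/(r−g) = 1.2293/(0.1138−0.053) = 20.2187
P₀ = 0.6729/(1+0.1138)^1 + 0.8086/(1+0.1138)^2 + 0.9716/(1+0.1138)^3 + 1.1674/(1+0.1138)^4 + 20.2187/(1+0.1138)^4 = 15.8555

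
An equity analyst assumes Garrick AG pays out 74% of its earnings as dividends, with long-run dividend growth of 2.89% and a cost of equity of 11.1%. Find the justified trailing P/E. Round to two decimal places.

9.27

Justified trailing P/E = b(1+g)/(r−g) = 0.74×(1+0.0289)/(0.111−0.0289) = 9.2739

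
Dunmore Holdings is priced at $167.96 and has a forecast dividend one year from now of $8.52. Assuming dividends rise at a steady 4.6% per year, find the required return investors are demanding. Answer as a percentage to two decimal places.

9.67%

Rearranging the constant-growth DDM: r = D₁/P₀ + g.
r = 8.5200 / 167.96 + 0.046 = 0.05073 + 0.046 = 0.09673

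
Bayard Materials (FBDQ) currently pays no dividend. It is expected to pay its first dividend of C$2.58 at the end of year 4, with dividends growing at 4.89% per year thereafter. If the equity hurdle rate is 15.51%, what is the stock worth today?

C$15.76

Deferred-dividend DDM. At t=3 the remaining stream is a growing perpetuity with first payment D_4 = 2.58.
V_3 = D_4/(r−g) = 2.58/(0.1551−0.0489) = 24.2938
P₀ = V_3/(1+r)^3 = 24.2938/(1+0.1551)^3 = 15.7629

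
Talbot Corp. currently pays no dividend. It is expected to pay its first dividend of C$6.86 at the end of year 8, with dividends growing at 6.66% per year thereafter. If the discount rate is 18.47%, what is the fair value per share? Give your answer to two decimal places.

C$17.73

Deferred-dividend DDM. At t=7 the remaining stream is a growing perpetuity with first payment D_8 = 6.86.
V_7 = D_8/(r−g) = 6.86/(0.1847−0.0666) = 58.0864
P₀ = V_7/(1+r)^7 = 58.0864/(1+0.1847)^7 = 17.7344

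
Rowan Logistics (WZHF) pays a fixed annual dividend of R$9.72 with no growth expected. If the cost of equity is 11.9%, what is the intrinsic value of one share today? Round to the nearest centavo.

Zero-growth DDM (perpetuity): P₀ = D/r = 9.72 / 0.119 = 81.6807

R$81.68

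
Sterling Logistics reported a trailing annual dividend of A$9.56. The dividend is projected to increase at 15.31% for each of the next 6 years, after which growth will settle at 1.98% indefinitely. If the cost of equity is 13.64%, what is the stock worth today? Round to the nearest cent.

Two-stage DDM. Project D₁…D_6 at 0.1531, terminal growth 0.0198, discount at r = 0.1364.
D_1 = 11.0236
D_2 = 12.7114
D_3 = 14.6575
D_4 = 16.9015
D_5 = 19.4891
D_6 = 22.4729
Terminal value at t=6: TV = D_7/(r−g) = 22.9179/(0.1364−0.0198) = 196.5514
P₀ = 11.0236/(1+0.1364)^1 + 12.7114/(1+0.1364)^2 + 14.6575/(1+0.1364)^3 + 16.9015/(1+0.1364)^4 + 19.4891/(1+0.1364)^5 + 22.4729/(1+0.1364)^6 + 196.5514/(1+0.1364)^6 = 151.6454

A$151.65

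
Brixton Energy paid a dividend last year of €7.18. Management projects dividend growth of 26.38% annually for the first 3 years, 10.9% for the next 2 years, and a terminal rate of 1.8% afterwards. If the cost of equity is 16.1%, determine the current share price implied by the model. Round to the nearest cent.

€103.04

Three-stage DDM. Project D₁…D_5; terminal Gordon value at t=5 with g = 0.018; discount at r = 0.161.
D_1 = 9.0741
D_2 = 11.4678
D_3 = 14.4930
D_4 = 16.0728
D_5 = 17.8247
TV_5 = 18.1456/(0.161−0.018) = 126.8920
P₀ = Σ Dₜ/(1+r)ᵗ + TV_5/(1+r)^5 = 103.0363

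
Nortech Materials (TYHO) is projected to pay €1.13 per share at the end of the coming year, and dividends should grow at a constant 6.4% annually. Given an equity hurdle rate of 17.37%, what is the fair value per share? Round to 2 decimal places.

Gordon growth model: P₀ = D₁/(r − g), with D₁ = 1.13 given directly.
P₀ = 1.1300 / (0.1737 − 0.064) = 1.1300 / 0.1097 = 10.3008

€10.30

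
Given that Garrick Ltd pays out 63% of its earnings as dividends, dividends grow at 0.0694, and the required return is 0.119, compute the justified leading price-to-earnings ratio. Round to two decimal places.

12.70

Justified leading P/E = b/(r−g) = 0.63/(0.119−0.0694) = 12.7016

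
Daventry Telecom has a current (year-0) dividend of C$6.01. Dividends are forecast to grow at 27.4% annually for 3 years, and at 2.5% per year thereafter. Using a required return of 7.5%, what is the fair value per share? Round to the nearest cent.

C$230.64

Two-stage DDM. Project D₁…D_3 at 0.274, terminal growth 0.025, discount at r = 0.075.
D_1 = 7.6567
D_2 = 9.7547
D_3 = 12.4275
Terminal value at t=3: TV = D_4/(r−g) = 12.7382/(0.075−0.025) = 254.7632
P₀ = 7.6567/(1+0.075)^1 + 9.7547/(1+0.075)^2 + 12.4275/(1+0.075)^3 + 254.7632/(1+0.075)^3 = 230.6415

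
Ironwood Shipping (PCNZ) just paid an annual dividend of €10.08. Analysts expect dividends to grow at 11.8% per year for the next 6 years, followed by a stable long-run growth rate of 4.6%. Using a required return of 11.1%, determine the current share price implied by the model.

Two-stage DDM. Project D₁…D_6 at 0.118, terminal growth 0.046, discount at r = 0.111.
D_1 = 11.2694
D_2 = 12.5992
D_3 = 14.0859
D_4 = 15.7481
D_5 = 17.6064
D_6 = 19.6839
Terminal value at t=6: TV = D_7/(r−g) = 20.5894/(0.111−0.046) = 316.7595
P₀ = 11.2694/(1+0.111)^1 + 12.5992/(1+0.111)^2 + 14.0859/(1+0.111)^3 + 15.7481/(1+0.111)^4 + 17.6064/(1+0.111)^5 + 19.6839/(1+0.111)^6 + 316.7595/(1+0.111)^6 = 230.2678

€230.27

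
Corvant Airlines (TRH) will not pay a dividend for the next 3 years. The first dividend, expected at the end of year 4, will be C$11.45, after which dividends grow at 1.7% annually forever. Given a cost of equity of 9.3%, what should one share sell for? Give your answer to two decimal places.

Deferred-dividend DDM. At t=3 the remaining stream is a growing perpetuity with first payment D_4 = 11.45.
V_3 = D_4/(r−g) = 11.45/(0.093−0.017) = 150.6579
P₀ = V_3/(1+r)^3 = 150.6579/(1+0.093)^3 = 115.3802

C$115.38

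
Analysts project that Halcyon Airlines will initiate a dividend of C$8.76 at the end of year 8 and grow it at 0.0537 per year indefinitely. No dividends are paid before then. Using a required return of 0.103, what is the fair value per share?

Deferred-dividend DDM. At t=7 the remaining stream is a growing perpetuity with first payment D_8 = 8.76.
V_7 = D_8/(r−g) = 8.76/(0.103−0.0537) = 177.6876
P₀ = V_7/(1+r)^7 = 177.6876/(1+0.103)^7 = 89.4599

C$89.46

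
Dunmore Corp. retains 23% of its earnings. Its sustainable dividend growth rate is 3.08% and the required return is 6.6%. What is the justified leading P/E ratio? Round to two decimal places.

21.88

Payout ratio b = 1 − 0.23 = 0.77.
Justified leading P/E = b/(r−g) = 0.77/(0.066−0.0308) = 21.8750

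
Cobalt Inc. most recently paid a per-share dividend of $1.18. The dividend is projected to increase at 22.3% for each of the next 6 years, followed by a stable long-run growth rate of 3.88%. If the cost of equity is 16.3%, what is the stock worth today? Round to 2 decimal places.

$21.82

Two-stage DDM. Project D₁…D_6 at 0.223, terminal growth 0.0388, discount at r = 0.163.
D_1 = 1.4431
D_2 = 1.7650
D_3 = 2.1585
D_4 = 2.6399
D_5 = 3.2286
D_6 = 3.9486
Terminal value at t=6: TV = D_7/(r−g) = 4.1018/(0.163−0.0388) = 33.0256
P₀ = 1.4431/(1+0.163)^1 + 1.7650/(1+0.163)^2 + 2.1585/(1+0.163)^3 + 2.6399/(1+0.163)^4 + 3.2286/(1+0.163)^5 + 3.9486/(1+0.163)^6 + 33.0256/(1+0.163)^6 = 21.8209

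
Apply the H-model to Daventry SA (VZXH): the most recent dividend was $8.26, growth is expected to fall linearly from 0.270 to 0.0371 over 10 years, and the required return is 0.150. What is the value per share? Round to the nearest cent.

$161.07

H-model: P₀ = D₀[(1+g_L) + H(g_S−g_L)]/(r−g_L), with H = 10/2 = 5.
P₀ = 8.26 × [(1+0.0371) + 5×(0.27−0.0371)] / (0.15−0.0371)
   = 8.26 × 2.2016 / 0.1129 = 161.0737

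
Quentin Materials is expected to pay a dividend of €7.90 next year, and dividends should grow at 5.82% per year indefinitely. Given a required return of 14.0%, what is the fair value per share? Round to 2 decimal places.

Gordon growth model: P₀ = D₁/(r − g), with D₁ = 7.90 given directly.
P₀ = 7.9000 / (0.14 − 0.0582) = 7.9000 / 0.0818 = 96.5770

€96.58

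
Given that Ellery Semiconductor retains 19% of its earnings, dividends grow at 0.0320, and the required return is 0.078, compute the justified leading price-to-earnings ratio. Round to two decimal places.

17.61

Payout ratio b = 1 − 0.19 = 0.81.
Justified leading P/E = b/(r−g) = 0.81/(0.078−0.032) = 17.6087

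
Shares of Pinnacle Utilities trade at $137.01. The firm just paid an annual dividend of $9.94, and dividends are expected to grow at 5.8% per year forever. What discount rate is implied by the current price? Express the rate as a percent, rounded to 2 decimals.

Rearranging the constant-growth DDM: r = D₁/P₀ + g.
D₁ = 9.94 × (1 + 0.058) = 10.5165.
r = 10.5165 / 137.01 + 0.058 = 0.07676 + 0.058 = 0.13476

13.48%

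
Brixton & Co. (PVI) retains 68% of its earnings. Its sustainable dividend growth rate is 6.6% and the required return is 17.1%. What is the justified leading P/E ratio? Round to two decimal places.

3.05

Payout ratio b = 1 − 0.68 = 0.32.
Justified leading P/E = b/(r−g) = 0.32/(0.171−0.066) = 3.0476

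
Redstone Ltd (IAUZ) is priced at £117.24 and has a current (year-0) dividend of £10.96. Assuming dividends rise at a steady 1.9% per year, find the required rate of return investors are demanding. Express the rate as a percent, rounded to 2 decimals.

11.43%

Rearranging the constant-growth DDM: r = D₁/P₀ + g.
D₁ = 10.96 × (1 + 0.019) = 11.1682.
r = 11.1682 / 117.24 + 0.019 = 0.09526 + 0.019 = 0.11426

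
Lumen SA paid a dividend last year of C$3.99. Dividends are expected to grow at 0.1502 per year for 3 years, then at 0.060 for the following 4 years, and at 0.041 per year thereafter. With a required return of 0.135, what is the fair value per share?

C$61.32

Three-stage DDM. Project D₁…D_7; terminal Gordon value at t=7 with g = 0.041; discount at r = 0.135.
D_1 = 4.5893
D_2 = 5.2786
D_3 = 6.0715
D_4 = 6.4357
D_5 = 6.8219
D_6 = 7.2312
D_7 = 7.6651
TV_7 = 7.9793/(0.135−0.041) = 84.8866
P₀ = Σ Dₜ/(1+r)ᵗ + TV_7/(1+r)^7 = 61.3187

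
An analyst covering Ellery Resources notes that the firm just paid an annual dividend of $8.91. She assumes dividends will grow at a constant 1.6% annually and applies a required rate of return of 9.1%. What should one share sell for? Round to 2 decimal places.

$120.70

Gordon growth model: P₀ = D₁/(r − g). D₁ = 8.91 × (1 + 0.016) = 9.0526.
P₀ = 9.0526 / (0.091 − 0.016) = 9.0526 / 0.075 = 120.7008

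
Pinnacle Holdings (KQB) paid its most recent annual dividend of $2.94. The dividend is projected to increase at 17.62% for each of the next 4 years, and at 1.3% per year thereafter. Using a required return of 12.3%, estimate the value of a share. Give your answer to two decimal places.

Two-stage DDM. Project D₁…D_4 at 0.1762, terminal growth 0.013, discount at r = 0.123.
D_1 = 3.4580
D_2 = 4.0673
D_3 = 4.7840
D_4 = 5.6269
Terminal value at t=4: TV = D_5/(r−g) = 5.7001/(0.123−0.013) = 51.8190
P₀ = 3.4580/(1+0.123)^1 + 4.0673/(1+0.123)^2 + 4.7840/(1+0.123)^3 + 5.6269/(1+0.123)^4 + 51.8190/(1+0.123)^4 = 45.8017

$45.80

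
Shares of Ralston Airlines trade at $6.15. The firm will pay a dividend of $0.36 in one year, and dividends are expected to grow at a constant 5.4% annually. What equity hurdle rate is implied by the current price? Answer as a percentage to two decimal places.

11.25%

Rearranging the constant-growth DDM: r = D₁/P₀ + g.
r = 0.3600 / 6.15 + 0.054 = 0.05854 + 0.054 = 0.11254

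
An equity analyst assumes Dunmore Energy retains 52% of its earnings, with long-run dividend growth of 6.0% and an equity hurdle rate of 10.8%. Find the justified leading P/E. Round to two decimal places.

Payout ratio b = 1 − 0.52 = 0.48.
Justified leading P/E = b/(r−g) = 0.48/(0.108−0.06) = 10.0000

10.00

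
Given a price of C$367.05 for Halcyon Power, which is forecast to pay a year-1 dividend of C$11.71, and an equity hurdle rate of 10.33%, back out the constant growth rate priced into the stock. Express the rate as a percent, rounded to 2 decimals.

From P₀ = D₁/(r − g), the implied growth is g = r − D₁/P₀.
g = 0.1033 − 11.71/367.05 = 0.1033 − 0.03190 = 0.07140

7.14%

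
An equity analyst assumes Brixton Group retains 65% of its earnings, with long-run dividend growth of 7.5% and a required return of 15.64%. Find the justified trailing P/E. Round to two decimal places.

4.62

Payout ratio b = 1 − 0.65 = 0.35.
Justified trailing P/E = b(1+g)/(r−g) = 0.35×(1+0.075)/(0.1564−0.075) = 4.6222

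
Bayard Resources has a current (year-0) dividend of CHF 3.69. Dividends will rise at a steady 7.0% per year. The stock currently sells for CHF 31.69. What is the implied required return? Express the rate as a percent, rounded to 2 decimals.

19.46%

Rearranging the constant-growth DDM: r = D₁/P₀ + g.
D₁ = 3.69 × (1 + 0.07) = 3.9483.
r = 3.9483 / 31.69 + 0.07 = 0.12459 + 0.07 = 0.19459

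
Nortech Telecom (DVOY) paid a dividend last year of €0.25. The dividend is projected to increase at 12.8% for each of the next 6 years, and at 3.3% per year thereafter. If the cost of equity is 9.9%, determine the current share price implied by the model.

€6.22

Two-stage DDM. Project D₁…D_6 at 0.128, terminal growth 0.033, discount at r = 0.099.
D_1 = 0.2820
D_2 = 0.3181
D_3 = 0.3588
D_4 = 0.4047
D_5 = 0.4565
D_6 = 0.5150
Terminal value at t=6: TV = D_7/(r−g) = 0.5320/(0.099−0.033) = 8.0603
P₀ = 0.2820/(1+0.099)^1 + 0.3181/(1+0.099)^2 + 0.3588/(1+0.099)^3 + 0.4047/(1+0.099)^4 + 0.4565/(1+0.099)^5 + 0.5150/(1+0.099)^6 + 8.0603/(1+0.099)^6 = 6.2195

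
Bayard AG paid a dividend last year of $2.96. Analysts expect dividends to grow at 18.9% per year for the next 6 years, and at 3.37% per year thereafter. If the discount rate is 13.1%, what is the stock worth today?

Two-stage DDM. Project D₁…D_6 at 0.189, terminal growth 0.0337, discount at r = 0.131.
D_1 = 3.5194
D_2 = 4.1846
D_3 = 4.9755
D_4 = 5.9159
D_5 = 7.0340
D_6 = 8.3634
Terminal value at t=6: TV = D_7/(r−g) = 8.6452/(0.131−0.0337) = 88.8514
P₀ = 3.5194/(1+0.131)^1 + 4.1846/(1+0.131)^2 + 4.9755/(1+0.131)^3 + 5.9159/(1+0.131)^4 + 7.0340/(1+0.131)^5 + 8.3634/(1+0.131)^6 + 88.8514/(1+0.131)^6 = 63.6856

$63.69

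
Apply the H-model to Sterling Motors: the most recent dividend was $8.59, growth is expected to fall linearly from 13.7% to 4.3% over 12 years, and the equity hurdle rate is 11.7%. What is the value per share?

H-model: P₀ = D₀[(1+g_L) + H(g_S−g_L)]/(r−g_L), with H = 12/2 = 6.
P₀ = 8.59 × [(1+0.043) + 6×(0.137−0.043)] / (0.117−0.043)
   = 8.59 × 1.6070 / 0.074 = 186.5423

$186.54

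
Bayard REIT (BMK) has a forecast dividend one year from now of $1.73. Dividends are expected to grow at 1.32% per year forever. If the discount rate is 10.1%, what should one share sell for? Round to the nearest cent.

Gordon growth model: P₀ = D₁/(r − g), with D₁ = 1.73 given directly.
P₀ = 1.7300 / (0.101 − 0.0132) = 1.7300 / 0.0878 = 19.7039

$19.70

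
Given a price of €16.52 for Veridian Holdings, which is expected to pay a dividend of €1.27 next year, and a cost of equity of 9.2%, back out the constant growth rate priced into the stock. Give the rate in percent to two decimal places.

1.51%

From P₀ = D₁/(r − g), the implied growth is g = r − D₁/P₀.
g = 0.092 − 1.27/16.52 = 0.092 − 0.07688 = 0.01512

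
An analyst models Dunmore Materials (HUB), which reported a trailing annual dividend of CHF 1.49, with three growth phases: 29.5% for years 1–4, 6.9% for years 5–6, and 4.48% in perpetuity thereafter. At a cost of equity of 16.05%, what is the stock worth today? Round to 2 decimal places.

CHF 29.69

Three-stage DDM. Project D₁…D_6; terminal Gordon value at t=6 with g = 0.0448; discount at r = 0.1605.
D_1 = 1.9295
D_2 = 2.4988
D_3 = 3.2359
D_4 = 4.1905
D_5 = 4.4796
D_6 = 4.7887
TV_6 = 5.0033/(0.1605−0.0448) = 43.2435
P₀ = Σ Dₜ/(1+r)ᵗ + TV_6/(1+r)^6 = 29.6907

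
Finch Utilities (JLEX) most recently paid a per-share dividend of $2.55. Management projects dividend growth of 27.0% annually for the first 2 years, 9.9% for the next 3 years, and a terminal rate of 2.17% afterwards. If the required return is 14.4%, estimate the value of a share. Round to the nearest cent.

Three-stage DDM. Project D₁…D_5; terminal Gordon value at t=5 with g = 0.0217; discount at r = 0.144.
D_1 = 3.2385
D_2 = 4.1129
D_3 = 4.5201
D_4 = 4.9676
D_5 = 5.4593
TV_5 = 5.5778/(0.144−0.0217) = 45.6076
P₀ = Σ Dₜ/(1+r)ᵗ + TV_5/(1+r)^5 = 37.9549

$37.95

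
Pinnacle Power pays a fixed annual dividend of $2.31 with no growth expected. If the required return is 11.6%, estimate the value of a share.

Zero-growth DDM (perpetuity): P₀ = D/r = 2.31 / 0.116 = 19.9138

$19.91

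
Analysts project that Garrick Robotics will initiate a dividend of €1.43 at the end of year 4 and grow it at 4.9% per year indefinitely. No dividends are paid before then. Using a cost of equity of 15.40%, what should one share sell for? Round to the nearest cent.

Deferred-dividend DDM. At t=3 the remaining stream is a growing perpetuity with first payment D_4 = 1.43.
V_3 = D_4/(r−g) = 1.43/(0.154−0.049) = 13.6190
P₀ = V_3/(1+r)^3 = 13.6190/(1+0.154)^3 = 8.8620

€8.86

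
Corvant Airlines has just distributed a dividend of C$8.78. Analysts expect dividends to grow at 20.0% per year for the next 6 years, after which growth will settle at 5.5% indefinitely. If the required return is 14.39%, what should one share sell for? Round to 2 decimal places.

C$201.37

Two-stage DDM. Project D₁…D_6 at 0.2, terminal growth 0.055, discount at r = 0.1439.
D_1 = 10.5360
D_2 = 12.6432
D_3 = 15.1718
D_4 = 18.2062
D_5 = 21.8474
D_6 = 26.2169
Terminal value at t=6: TV = D_7/(r−g) = 27.6589/(0.1439−0.055) = 311.1234
P₀ = 10.5360/(1+0.1439)^1 + 12.6432/(1+0.1439)^2 + 15.1718/(1+0.1439)^3 + 18.2062/(1+0.1439)^4 + 21.8474/(1+0.1439)^5 + 26.2169/(1+0.1439)^6 + 311.1234/(1+0.1439)^6 = 201.3676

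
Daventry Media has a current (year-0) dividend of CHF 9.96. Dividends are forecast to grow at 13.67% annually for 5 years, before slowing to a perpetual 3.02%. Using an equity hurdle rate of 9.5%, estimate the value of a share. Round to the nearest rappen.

Two-stage DDM. Project D₁…D_5 at 0.1367, terminal growth 0.0302, discount at r = 0.095.
D_1 = 11.3215
D_2 = 12.8692
D_3 = 14.6284
D_4 = 16.6281
D_5 = 18.9012
Terminal value at t=5: TV = D_6/(r−g) = 19.4720/(0.095−0.0302) = 300.4936
P₀ = 11.3215/(1+0.095)^1 + 12.8692/(1+0.095)^2 + 14.6284/(1+0.095)^3 + 16.6281/(1+0.095)^4 + 18.9012/(1+0.095)^5 + 300.4936/(1+0.095)^5 = 246.6686

CHF 246.67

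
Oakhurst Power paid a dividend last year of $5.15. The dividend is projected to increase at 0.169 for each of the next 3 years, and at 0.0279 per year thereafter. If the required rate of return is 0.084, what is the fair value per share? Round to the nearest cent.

Two-stage DDM. Project D₁…D_3 at 0.169, terminal growth 0.0279, discount at r = 0.084.
D_1 = 6.0204
D_2 = 7.0378
D_3 = 8.2272
Terminal value at t=3: TV = D_4/(r−g) = 8.4567/(0.084−0.0279) = 150.7436
P₀ = 6.0204/(1+0.084)^1 + 7.0378/(1+0.084)^2 + 8.2272/(1+0.084)^3 + 150.7436/(1+0.084)^3 = 136.3474

$136.35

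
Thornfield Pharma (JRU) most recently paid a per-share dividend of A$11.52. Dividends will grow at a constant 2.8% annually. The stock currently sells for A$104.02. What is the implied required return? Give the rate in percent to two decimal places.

Rearranging the constant-growth DDM: r = D₁/P₀ + g.
D₁ = 11.52 × (1 + 0.028) = 11.8426.
r = 11.8426 / 104.02 + 0.028 = 0.11385 + 0.028 = 0.14185

14.18%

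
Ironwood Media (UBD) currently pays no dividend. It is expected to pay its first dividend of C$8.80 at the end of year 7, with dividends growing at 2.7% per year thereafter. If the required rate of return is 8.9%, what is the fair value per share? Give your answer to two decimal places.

C$85.10

Deferred-dividend DDM. At t=6 the remaining stream is a growing perpetuity with first payment D_7 = 8.80.
V_6 = D_7/(r−g) = 8.80/(0.089−0.027) = 141.9355
P₀ = V_6/(1+r)^6 = 141.9355/(1+0.089)^6 = 85.0989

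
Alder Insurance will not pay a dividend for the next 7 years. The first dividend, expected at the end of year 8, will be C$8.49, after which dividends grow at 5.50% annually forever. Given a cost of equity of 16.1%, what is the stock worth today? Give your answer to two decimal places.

Deferred-dividend DDM. At t=7 the remaining stream is a growing perpetuity with first payment D_8 = 8.49.
V_7 = D_8/(r−g) = 8.49/(0.161−0.055) = 80.0943
P₀ = V_7/(1+r)^7 = 80.0943/(1+0.161)^7 = 28.1693

C$28.17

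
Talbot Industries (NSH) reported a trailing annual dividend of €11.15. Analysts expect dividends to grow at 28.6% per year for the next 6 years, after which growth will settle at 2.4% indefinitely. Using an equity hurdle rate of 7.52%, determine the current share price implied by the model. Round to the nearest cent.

Two-stage DDM. Project D₁…D_6 at 0.286, terminal growth 0.024, discount at r = 0.0752.
D_1 = 14.3389
D_2 = 18.4398
D_3 = 23.7136
D_4 = 30.4957
D_5 = 39.2175
D_6 = 50.4337
Terminal value at t=6: TV = D_7/(r−g) = 51.6441/(0.0752−0.024) = 1008.6736
P₀ = 14.3389/(1+0.0752)^1 + 18.4398/(1+0.0752)^2 + 23.7136/(1+0.0752)^3 + 30.4957/(1+0.0752)^4 + 39.2175/(1+0.0752)^5 + 50.4337/(1+0.0752)^6 + 1008.6736/(1+0.0752)^6 = 783.9699

€783.97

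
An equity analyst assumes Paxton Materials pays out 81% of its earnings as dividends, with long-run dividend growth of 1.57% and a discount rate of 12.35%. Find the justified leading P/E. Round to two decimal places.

Justified leading P/E = b/(r−g) = 0.81/(0.1235−0.0157) = 7.5139

7.51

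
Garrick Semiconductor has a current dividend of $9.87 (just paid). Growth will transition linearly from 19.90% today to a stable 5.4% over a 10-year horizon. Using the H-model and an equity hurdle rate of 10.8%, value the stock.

H-model: P₀ = D₀[(1+g_L) + H(g_S−g_L)]/(r−g_L), with H = 10/2 = 5.
P₀ = 9.87 × [(1+0.054) + 5×(0.199−0.054)] / (0.108−0.054)
   = 9.87 × 1.7790 / 0.054 = 325.1617

$325.16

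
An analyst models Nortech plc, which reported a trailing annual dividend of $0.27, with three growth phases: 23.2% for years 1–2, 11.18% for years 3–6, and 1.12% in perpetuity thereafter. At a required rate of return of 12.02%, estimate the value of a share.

Three-stage DDM. Project D₁…D_6; terminal Gordon value at t=6 with g = 0.0112; discount at r = 0.1202.
D_1 = 0.3326
D_2 = 0.4098
D_3 = 0.4556
D_4 = 0.5066
D_5 = 0.5632
D_6 = 0.6262
TV_6 = 0.6332/(0.1202−0.0112) = 5.8090
P₀ = Σ Dₜ/(1+r)ᵗ + TV_6/(1+r)^6 = 4.8454

$4.85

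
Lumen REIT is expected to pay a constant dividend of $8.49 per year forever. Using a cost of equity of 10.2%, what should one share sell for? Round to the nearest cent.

$83.24

Zero-growth DDM (perpetuity): P₀ = D/r = 8.49 / 0.102 = 83.2353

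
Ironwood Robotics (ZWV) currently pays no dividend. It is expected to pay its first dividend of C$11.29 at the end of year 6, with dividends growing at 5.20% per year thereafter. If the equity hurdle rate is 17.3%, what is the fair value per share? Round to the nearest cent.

C$42.02

Deferred-dividend DDM. At t=5 the remaining stream is a growing perpetuity with first payment D_6 = 11.29.
V_5 = D_6/(r−g) = 11.29/(0.173−0.052) = 93.3058
P₀ = V_5/(1+r)^5 = 93.3058/(1+0.173)^5 = 42.0164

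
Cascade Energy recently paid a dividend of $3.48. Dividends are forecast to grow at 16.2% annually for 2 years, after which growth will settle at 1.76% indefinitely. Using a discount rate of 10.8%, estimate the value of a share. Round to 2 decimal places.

Two-stage DDM. Project D₁…D_2 at 0.162, terminal growth 0.0176, discount at r = 0.108.
D_1 = 4.0438
D_2 = 4.6988
Terminal value at t=2: TV = D_3/(r−g) = 4.7815/(0.108−0.0176) = 52.8932
P₀ = 4.0438/(1+0.108)^1 + 4.6988/(1+0.108)^2 + 52.8932/(1+0.108)^2 = 50.5615

$50.56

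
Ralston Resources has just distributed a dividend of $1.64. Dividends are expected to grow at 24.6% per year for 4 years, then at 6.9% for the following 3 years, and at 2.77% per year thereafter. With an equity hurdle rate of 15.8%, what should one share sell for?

$27.18

Three-stage DDM. Project D₁…D_7; terminal Gordon value at t=7 with g = 0.0277; discount at r = 0.158.
D_1 = 2.0434
D_2 = 2.5461
D_3 = 3.1725
D_4 = 3.9529
D_5 = 4.2257
D_6 = 4.5172
D_7 = 4.8289
TV_7 = 4.9627/(0.158−0.0277) = 38.0865
P₀ = Σ Dₜ/(1+r)ᵗ + TV_7/(1+r)^7 = 27.1766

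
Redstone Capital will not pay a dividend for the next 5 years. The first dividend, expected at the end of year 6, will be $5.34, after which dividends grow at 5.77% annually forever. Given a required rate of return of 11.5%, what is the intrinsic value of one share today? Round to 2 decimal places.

Deferred-dividend DDM. At t=5 the remaining stream is a growing perpetuity with first payment D_6 = 5.34.
V_5 = D_6/(r−g) = 5.34/(0.115−0.0577) = 93.1937
P₀ = V_5/(1+r)^5 = 93.1937/(1+0.115)^5 = 54.0770

$54.08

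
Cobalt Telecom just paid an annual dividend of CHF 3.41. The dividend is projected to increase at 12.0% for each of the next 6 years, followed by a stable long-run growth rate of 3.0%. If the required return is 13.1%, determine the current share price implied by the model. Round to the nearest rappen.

CHF 52.57

Two-stage DDM. Project D₁…D_6 at 0.12, terminal growth 0.03, discount at r = 0.131.
D_1 = 3.8192
D_2 = 4.2775
D_3 = 4.7908
D_4 = 5.3657
D_5 = 6.0096
D_6 = 6.7307
Terminal value at t=6: TV = D_7/(r−g) = 6.9327/(0.131−0.03) = 68.6402
P₀ = 3.8192/(1+0.131)^1 + 4.2775/(1+0.131)^2 + 4.7908/(1+0.131)^3 + 5.3657/(1+0.131)^4 + 6.0096/(1+0.131)^5 + 6.7307/(1+0.131)^6 + 68.6402/(1+0.131)^6 = 52.5693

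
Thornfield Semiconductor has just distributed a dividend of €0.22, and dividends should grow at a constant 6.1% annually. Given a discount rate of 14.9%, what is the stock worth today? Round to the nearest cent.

Gordon growth model: P₀ = D₁/(r − g). D₁ = 0.22 × (1 + 0.061) = 0.2334.
P₀ = 0.2334 / (0.149 − 0.061) = 0.2334 / 0.088 = 2.6525

€2.65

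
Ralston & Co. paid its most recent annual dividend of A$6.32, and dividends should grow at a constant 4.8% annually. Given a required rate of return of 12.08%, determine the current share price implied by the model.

Gordon growth model: P₀ = D₁/(r − g). D₁ = 6.32 × (1 + 0.048) = 6.6234.
P₀ = 6.6234 / (0.1208 − 0.048) = 6.6234 / 0.0728 = 90.9802

A$90.98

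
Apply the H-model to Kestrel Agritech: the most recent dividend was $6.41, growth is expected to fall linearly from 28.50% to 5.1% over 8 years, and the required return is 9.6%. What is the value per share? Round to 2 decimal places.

$283.04

H-model: P₀ = D₀[(1+g_L) + H(g_S−g_L)]/(r−g_L), with H = 8/2 = 4.
P₀ = 6.41 × [(1+0.051) + 4×(0.285−0.051)] / (0.096−0.051)
   = 6.41 × 1.9870 / 0.045 = 283.0371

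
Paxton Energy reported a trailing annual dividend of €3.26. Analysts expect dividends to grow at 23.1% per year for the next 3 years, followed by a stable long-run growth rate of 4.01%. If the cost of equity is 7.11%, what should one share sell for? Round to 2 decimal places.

€179.04

Two-stage DDM. Project D₁…D_3 at 0.231, terminal growth 0.0401, discount at r = 0.0711.
D_1 = 4.0131
D_2 = 4.9401
D_3 = 6.0812
Terminal value at t=3: TV = D_4/(r−g) = 6.3251/(0.0711−0.0401) = 204.0352
P₀ = 4.0131/(1+0.0711)^1 + 4.9401/(1+0.0711)^2 + 6.0812/(1+0.0711)^3 + 204.0352/(1+0.0711)^3 = 179.0424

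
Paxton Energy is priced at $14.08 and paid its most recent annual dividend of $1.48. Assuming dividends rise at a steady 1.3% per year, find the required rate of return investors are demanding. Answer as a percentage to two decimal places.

11.95%

Rearranging the constant-growth DDM: r = D₁/P₀ + g.
D₁ = 1.48 × (1 + 0.013) = 1.4992.
r = 1.4992 / 14.08 + 0.013 = 0.10648 + 0.013 = 0.11948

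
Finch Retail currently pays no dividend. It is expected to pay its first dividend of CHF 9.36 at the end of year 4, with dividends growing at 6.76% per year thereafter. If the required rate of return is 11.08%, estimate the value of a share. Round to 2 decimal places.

Deferred-dividend DDM. At t=3 the remaining stream is a growing perpetuity with first payment D_4 = 9.36.
V_3 = D_4/(r−g) = 9.36/(0.1108−0.0676) = 216.6667
P₀ = V_3/(1+r)^3 = 216.6667/(1+0.1108)^3 = 158.0828

CHF 158.08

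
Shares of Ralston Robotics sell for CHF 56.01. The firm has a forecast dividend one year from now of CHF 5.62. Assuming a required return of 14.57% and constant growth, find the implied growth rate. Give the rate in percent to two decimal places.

4.54%

From P₀ = D₁/(r − g), the implied growth is g = r − D₁/P₀.
g = 0.1457 − 5.62/56.01 = 0.1457 − 0.10034 = 0.04536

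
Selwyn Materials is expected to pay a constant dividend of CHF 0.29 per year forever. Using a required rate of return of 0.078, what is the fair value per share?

Zero-growth DDM (perpetuity): P₀ = D/r = 0.29 / 0.078 = 3.7179

CHF 3.72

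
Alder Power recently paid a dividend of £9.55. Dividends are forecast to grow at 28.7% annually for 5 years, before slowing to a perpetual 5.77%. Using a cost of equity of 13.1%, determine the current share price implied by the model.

Two-stage DDM. Project D₁…D_5 at 0.287, terminal growth 0.0577, discount at r = 0.131.
D_1 = 12.2909
D_2 = 15.8183
D_3 = 20.3582
D_4 = 26.2010
D_5 = 33.7207
Terminal value at t=5: TV = D_6/(r−g) = 35.6663/(0.131−0.0577) = 486.5804
P₀ = 12.2909/(1+0.131)^1 + 15.8183/(1+0.131)^2 + 20.3582/(1+0.131)^3 + 26.2010/(1+0.131)^4 + 33.7207/(1+0.131)^5 + 486.5804/(1+0.131)^5 = 334.4704

£334.47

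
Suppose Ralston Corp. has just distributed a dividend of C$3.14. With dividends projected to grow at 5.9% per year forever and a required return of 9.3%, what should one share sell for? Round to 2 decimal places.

C$97.80

Gordon growth model: P₀ = D₁/(r − g). D₁ = 3.14 × (1 + 0.059) = 3.3253.
P₀ = 3.3253 / (0.093 − 0.059) = 3.3253 / 0.034 = 97.8018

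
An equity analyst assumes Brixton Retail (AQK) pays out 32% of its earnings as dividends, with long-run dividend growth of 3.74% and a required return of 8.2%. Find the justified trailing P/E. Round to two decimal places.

Justified trailing P/E = b(1+g)/(r−g) = 0.32×(1+0.0374)/(0.082−0.0374) = 7.4432

7.44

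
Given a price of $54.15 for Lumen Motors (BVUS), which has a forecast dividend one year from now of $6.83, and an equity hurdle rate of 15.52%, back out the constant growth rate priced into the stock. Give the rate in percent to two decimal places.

2.91%

From P₀ = D₁/(r − g), the implied growth is g = r − D₁/P₀.
g = 0.1552 − 6.83/54.15 = 0.1552 − 0.12613 = 0.02907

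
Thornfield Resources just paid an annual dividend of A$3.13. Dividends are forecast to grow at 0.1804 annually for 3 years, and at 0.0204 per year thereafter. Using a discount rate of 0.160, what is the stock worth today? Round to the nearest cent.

A$33.83

Two-stage DDM. Project D₁…D_3 at 0.1804, terminal growth 0.0204, discount at r = 0.16.
D_1 = 3.6947
D_2 = 4.3612
D_3 = 5.1479
Terminal value at t=3: TV = D_4/(r−g) = 5.2529/(0.16−0.0204) = 37.6285
P₀ = 3.6947/(1+0.16)^1 + 4.3612/(1+0.16)^2 + 5.1479/(1+0.16)^3 + 37.6285/(1+0.16)^3 = 33.8311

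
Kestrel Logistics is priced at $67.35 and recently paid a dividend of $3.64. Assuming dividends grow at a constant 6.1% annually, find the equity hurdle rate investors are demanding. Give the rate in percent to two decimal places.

Rearranging the constant-growth DDM: r = D₁/P₀ + g.
D₁ = 3.64 × (1 + 0.061) = 3.8620.
r = 3.8620 / 67.35 + 0.061 = 0.05734 + 0.061 = 0.11834

11.83%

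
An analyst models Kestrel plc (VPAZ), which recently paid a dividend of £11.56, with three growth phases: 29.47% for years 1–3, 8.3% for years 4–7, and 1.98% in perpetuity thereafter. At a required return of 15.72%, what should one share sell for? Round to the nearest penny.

£190.80

Three-stage DDM. Project D₁…D_7; terminal Gordon value at t=7 with g = 0.0198; discount at r = 0.1572.
D_1 = 14.9667
D_2 = 19.3774
D_3 = 25.0880
D_4 = 27.1703
D_5 = 29.4254
D_6 = 31.8677
D_7 = 34.5127
TV_7 = 35.1961/(0.1572−0.0198) = 256.1577
P₀ = Σ Dₜ/(1+r)ᵗ + TV_7/(1+r)^7 = 190.7988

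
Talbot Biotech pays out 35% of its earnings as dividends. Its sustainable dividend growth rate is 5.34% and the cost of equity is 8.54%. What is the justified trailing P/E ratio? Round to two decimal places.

Justified trailing P/E = b(1+g)/(r−g) = 0.35×(1+0.0534)/(0.0854−0.0534) = 11.5216

11.52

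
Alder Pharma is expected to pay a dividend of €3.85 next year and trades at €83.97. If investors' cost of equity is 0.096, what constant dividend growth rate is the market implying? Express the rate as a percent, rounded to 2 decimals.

From P₀ = D₁/(r − g), the implied growth is g = r − D₁/P₀.
g = 0.096 − 3.85/83.97 = 0.096 − 0.04585 = 0.05015

5.02%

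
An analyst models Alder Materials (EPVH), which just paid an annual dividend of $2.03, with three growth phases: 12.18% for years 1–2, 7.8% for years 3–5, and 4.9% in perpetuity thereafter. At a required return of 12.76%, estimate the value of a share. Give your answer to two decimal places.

$32.97

Three-stage DDM. Project D₁…D_5; terminal Gordon value at t=5 with g = 0.049; discount at r = 0.1276.
D_1 = 2.2773
D_2 = 2.5546
D_3 = 2.7539
D_4 = 2.9687
D_5 = 3.2002
TV_5 = 3.3571/(0.1276−0.049) = 42.7106
P₀ = Σ Dₜ/(1+r)ᵗ + TV_5/(1+r)^5 = 32.9707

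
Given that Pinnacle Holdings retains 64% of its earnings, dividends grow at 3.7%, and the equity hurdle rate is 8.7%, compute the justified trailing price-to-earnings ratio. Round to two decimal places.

7.47

Payout ratio b = 1 − 0.64 = 0.36.
Justified trailing P/E = b(1+g)/(r−g) = 0.36×(1+0.037)/(0.087−0.037) = 7.4664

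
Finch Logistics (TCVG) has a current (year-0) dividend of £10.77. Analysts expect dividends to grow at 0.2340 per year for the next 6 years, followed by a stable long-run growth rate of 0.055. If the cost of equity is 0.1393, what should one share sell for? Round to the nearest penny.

Two-stage DDM. Project D₁…D_6 at 0.234, terminal growth 0.055, discount at r = 0.1393.
D_1 = 13.2902
D_2 = 16.4001
D_3 = 20.2377
D_4 = 24.9733
D_5 = 30.8171
D_6 = 38.0283
Terminal value at t=6: TV = D_7/(r−g) = 40.1198/(0.1393−0.055) = 475.9174
P₀ = 13.2902/(1+0.1393)^1 + 16.4001/(1+0.1393)^2 + 20.2377/(1+0.1393)^3 + 24.9733/(1+0.1393)^4 + 30.8171/(1+0.1393)^5 + 38.0283/(1+0.1393)^6 + 475.9174/(1+0.1393)^6 = 303.8736

£303.87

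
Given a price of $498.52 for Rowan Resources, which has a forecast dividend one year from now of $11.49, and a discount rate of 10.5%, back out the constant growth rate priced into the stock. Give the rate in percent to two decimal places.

From P₀ = D₁/(r − g), the implied growth is g = r − D₁/P₀.
g = 0.105 − 11.49/498.52 = 0.105 − 0.02305 = 0.08195

8.20%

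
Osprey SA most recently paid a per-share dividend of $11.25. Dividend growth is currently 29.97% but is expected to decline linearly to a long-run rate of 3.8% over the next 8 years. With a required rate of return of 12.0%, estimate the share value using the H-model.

H-model: P₀ = D₀[(1+g_L) + H(g_S−g_L)]/(r−g_L), with H = 8/2 = 4.
P₀ = 11.25 × [(1+0.038) + 4×(0.2997−0.038)] / (0.12−0.038)
   = 11.25 × 2.0848 / 0.082 = 286.0244

$286.02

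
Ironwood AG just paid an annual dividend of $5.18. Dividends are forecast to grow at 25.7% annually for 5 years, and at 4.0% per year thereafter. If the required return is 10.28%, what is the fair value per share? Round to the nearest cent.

$204.06

Two-stage DDM. Project D₁…D_5 at 0.257, terminal growth 0.04, discount at r = 0.1028.
D_1 = 6.5113
D_2 = 8.1847
D_3 = 10.2881
D_4 = 12.9322
D_5 = 16.2557
Terminal value at t=5: TV = D_6/(r−g) = 16.9059/(0.1028−0.04) = 269.2030
P₀ = 6.5113/(1+0.1028)^1 + 8.1847/(1+0.1028)^2 + 10.2881/(1+0.1028)^3 + 12.9322/(1+0.1028)^4 + 16.2557/(1+0.1028)^5 + 269.2030/(1+0.1028)^5 = 204.0572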